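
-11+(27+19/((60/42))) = 293/10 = 29.30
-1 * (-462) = 462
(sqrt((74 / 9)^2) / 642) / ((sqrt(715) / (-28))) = -1036 * sqrt(715) / 2065635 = -0.01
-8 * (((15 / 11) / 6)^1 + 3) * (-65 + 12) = 15052 / 11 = 1368.36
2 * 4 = 8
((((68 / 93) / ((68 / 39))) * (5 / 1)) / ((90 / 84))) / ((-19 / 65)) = -11830 / 1767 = -6.69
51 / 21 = 17 / 7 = 2.43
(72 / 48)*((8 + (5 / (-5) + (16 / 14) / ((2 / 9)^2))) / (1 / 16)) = 5064 / 7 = 723.43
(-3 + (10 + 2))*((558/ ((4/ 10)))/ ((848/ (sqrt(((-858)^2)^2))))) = 2310634755/ 212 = 10899220.54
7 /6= 1.17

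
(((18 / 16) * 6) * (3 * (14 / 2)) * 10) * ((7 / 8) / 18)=2205 / 32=68.91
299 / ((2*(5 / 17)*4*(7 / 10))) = 5083 / 28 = 181.54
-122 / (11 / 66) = -732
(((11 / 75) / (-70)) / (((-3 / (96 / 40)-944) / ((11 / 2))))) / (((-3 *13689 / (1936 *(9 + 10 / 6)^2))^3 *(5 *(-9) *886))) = 471380164353103757312 / 9989843578123715038467905625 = 0.00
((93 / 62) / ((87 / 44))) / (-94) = -11 / 1363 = -0.01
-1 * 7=-7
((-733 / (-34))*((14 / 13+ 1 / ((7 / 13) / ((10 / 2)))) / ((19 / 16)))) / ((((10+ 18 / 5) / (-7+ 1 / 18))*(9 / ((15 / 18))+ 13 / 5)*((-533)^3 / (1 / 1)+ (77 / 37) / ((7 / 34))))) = 15984439375 / 337616346596930037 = 0.00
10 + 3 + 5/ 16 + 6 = 309/ 16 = 19.31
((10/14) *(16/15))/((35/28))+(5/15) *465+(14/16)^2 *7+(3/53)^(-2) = 473.08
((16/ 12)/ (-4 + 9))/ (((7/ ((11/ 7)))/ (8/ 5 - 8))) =-0.38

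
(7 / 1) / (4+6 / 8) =28 / 19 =1.47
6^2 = 36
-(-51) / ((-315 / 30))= -34 / 7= -4.86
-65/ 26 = -5/ 2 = -2.50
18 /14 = 9 /7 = 1.29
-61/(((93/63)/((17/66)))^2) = -863821/465124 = -1.86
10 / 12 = 5 / 6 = 0.83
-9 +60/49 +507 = 24462/49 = 499.22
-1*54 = -54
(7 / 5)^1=7 / 5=1.40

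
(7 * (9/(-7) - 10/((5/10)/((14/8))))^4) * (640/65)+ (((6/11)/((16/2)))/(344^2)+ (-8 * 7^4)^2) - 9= 11339917536271784769/23217049856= 488430597.63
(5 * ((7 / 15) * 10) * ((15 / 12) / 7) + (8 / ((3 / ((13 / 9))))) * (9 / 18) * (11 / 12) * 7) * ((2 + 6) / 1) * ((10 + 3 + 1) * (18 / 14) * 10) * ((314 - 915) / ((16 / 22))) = -176976470 / 9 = -19664052.22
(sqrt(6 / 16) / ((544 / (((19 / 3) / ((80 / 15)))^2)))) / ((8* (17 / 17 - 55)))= -361* sqrt(6) / 240648192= -0.00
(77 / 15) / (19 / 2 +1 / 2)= 77 / 150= 0.51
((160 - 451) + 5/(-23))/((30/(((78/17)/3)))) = -5122/345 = -14.85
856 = 856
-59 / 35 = -1.69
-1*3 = -3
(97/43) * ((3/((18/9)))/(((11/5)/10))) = 7275/473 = 15.38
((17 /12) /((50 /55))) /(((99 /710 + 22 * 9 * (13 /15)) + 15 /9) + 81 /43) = 0.01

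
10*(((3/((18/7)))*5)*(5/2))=875/6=145.83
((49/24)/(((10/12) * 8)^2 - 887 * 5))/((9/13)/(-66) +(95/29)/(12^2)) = -1567566/41327045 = -0.04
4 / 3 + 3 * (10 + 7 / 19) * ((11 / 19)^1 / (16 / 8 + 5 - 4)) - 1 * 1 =6862 / 1083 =6.34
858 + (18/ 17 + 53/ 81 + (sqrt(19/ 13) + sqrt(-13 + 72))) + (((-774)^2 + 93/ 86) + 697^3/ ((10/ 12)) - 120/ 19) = sqrt(247)/ 13 + sqrt(59) + 4578005627137969/ 11250090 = 406930586.97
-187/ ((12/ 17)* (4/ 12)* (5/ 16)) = -12716/ 5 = -2543.20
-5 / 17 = -0.29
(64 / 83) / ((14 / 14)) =64 / 83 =0.77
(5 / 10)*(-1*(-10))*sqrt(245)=35*sqrt(5)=78.26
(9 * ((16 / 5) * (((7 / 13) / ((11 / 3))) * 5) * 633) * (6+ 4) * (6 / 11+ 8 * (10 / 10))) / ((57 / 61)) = 36586589760 / 29887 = 1224164.01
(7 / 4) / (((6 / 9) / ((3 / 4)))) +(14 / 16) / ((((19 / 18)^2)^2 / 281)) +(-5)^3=312877391 / 4170272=75.03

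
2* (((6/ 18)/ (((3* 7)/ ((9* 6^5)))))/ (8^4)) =243/ 448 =0.54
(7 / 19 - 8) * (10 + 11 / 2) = -4495 / 38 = -118.29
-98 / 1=-98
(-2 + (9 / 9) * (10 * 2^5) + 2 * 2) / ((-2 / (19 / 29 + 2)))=-12397 / 29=-427.48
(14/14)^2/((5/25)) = 5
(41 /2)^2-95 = 1301 /4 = 325.25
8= 8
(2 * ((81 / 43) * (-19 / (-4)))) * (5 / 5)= 1539 / 86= 17.90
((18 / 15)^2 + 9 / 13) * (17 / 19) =11781 / 6175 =1.91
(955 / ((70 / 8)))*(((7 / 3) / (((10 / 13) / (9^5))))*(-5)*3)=-293237334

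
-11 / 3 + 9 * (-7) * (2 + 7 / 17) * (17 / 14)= -1129 / 6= -188.17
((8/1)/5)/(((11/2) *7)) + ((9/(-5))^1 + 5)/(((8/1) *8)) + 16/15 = 5351/4620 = 1.16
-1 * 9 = -9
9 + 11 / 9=92 / 9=10.22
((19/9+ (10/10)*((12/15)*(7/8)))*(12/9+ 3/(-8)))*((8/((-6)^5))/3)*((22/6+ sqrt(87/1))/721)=-5819*sqrt(87)/4541261760-64009/13623785280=-0.00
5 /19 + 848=16117 /19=848.26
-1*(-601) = 601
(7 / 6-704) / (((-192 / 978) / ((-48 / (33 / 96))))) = -5498968 / 11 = -499906.18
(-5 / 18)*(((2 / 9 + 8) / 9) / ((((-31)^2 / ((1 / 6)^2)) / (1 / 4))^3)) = -185 / 1931902335935778816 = -0.00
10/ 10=1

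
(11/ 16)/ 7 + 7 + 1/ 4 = 823/ 112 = 7.35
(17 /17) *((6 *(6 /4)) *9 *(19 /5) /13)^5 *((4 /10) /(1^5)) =17267246737063398 /5801453125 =2976365.81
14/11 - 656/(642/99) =-117566/1177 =-99.89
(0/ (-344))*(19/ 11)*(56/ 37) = 0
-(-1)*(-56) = -56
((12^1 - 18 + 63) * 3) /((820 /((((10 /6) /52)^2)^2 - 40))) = -90020613817 /10791945216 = -8.34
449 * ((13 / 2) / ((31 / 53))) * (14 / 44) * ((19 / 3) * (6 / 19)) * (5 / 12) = 10827635 / 8184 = 1323.02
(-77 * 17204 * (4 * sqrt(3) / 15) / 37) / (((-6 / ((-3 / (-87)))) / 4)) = 10597664 * sqrt(3) / 48285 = 380.15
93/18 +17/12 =79/12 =6.58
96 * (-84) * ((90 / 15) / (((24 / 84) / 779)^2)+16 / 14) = -359677097280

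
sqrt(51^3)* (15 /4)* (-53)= -40545* sqrt(51) /4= -72387.30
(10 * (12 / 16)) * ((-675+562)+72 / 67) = -112485 / 134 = -839.44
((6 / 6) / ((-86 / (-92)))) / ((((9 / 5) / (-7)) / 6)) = -3220 / 129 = -24.96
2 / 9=0.22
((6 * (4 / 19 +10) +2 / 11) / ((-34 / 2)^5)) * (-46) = 590732 / 296750113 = 0.00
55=55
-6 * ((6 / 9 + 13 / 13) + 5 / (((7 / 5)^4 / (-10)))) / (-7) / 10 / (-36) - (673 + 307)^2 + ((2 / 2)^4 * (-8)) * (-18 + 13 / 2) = -581036259667 / 605052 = -960307.97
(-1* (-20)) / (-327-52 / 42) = -0.06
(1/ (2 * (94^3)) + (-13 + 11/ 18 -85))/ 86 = -1.13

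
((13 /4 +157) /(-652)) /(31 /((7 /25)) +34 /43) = -192941 /87532304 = -0.00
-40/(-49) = 40/49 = 0.82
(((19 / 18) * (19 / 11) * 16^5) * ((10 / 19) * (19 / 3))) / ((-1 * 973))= -1892679680 / 288981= -6549.50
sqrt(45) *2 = 6 *sqrt(5) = 13.42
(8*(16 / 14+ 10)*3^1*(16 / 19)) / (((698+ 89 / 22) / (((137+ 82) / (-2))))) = -72154368 / 2054185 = -35.13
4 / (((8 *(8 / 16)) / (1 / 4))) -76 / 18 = -143 / 36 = -3.97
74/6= 37/3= 12.33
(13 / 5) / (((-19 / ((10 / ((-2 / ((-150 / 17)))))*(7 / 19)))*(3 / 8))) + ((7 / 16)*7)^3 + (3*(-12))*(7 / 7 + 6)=-5761644791 / 25137152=-229.21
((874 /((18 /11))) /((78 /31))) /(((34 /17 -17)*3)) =-149017 /31590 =-4.72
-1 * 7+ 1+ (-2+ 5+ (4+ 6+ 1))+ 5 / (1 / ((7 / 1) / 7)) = 13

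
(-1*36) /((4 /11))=-99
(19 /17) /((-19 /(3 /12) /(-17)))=1 /4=0.25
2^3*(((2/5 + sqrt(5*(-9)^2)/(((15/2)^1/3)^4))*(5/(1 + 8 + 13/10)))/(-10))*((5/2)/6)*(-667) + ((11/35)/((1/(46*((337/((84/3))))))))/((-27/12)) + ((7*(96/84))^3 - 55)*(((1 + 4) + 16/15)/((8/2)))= 64032*sqrt(5)/2575 + 598633303/908460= 714.56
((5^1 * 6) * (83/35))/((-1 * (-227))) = 498/1589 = 0.31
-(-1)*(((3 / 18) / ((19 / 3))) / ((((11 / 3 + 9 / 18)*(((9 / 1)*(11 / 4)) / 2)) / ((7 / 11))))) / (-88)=-7 / 1896675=-0.00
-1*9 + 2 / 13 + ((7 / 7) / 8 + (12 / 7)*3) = -2605 / 728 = -3.58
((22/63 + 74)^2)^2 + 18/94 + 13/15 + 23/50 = 1131189667258043461/37019458350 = 30556623.94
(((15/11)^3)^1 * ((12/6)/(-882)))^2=140625/4253517961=0.00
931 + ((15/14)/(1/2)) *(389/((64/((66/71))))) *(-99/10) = 25800659/31808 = 811.14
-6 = -6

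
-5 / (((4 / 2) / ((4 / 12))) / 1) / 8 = -5 / 48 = -0.10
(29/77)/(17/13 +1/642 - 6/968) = 5324748/18422705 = 0.29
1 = 1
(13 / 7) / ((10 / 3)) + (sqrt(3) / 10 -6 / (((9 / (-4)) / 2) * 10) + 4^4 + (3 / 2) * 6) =sqrt(3) / 10 + 55879 / 210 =266.26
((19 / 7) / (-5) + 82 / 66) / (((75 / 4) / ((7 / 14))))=1616 / 86625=0.02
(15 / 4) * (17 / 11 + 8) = 1575 / 44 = 35.80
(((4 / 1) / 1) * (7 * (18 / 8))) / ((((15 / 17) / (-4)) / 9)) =-12852 / 5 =-2570.40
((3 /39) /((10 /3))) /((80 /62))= 93 /5200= 0.02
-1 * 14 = -14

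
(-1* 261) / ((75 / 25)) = -87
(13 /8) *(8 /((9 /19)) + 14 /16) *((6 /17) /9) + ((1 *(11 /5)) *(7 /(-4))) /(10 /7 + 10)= 583949 /734400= 0.80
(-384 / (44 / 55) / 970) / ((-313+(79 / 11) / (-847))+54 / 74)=5515664 / 3480733159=0.00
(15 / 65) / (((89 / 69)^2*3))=4761 / 102973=0.05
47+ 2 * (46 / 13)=703 / 13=54.08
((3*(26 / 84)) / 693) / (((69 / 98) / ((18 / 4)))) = 13 / 1518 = 0.01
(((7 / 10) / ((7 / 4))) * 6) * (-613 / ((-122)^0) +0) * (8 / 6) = -9808 / 5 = -1961.60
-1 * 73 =-73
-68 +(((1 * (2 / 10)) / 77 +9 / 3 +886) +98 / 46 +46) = 7696173 / 8855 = 869.13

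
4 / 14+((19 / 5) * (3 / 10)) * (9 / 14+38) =31037 / 700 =44.34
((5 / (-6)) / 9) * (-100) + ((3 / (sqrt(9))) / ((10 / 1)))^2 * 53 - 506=-496.21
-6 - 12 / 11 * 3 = -102 / 11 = -9.27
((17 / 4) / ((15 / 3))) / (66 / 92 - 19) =-391 / 8410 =-0.05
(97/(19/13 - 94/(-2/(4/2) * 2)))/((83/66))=13871/8715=1.59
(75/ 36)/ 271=0.01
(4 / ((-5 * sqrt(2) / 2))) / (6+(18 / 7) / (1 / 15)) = -7 * sqrt(2) / 390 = -0.03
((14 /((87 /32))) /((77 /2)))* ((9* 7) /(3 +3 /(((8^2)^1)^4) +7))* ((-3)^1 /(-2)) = 67645734912 /53519319997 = 1.26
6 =6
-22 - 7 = -29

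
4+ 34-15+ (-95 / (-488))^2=5486337 / 238144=23.04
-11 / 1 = -11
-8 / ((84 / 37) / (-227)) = 16798 / 21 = 799.90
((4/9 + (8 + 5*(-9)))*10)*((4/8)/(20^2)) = -329/720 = -0.46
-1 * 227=-227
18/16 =9/8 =1.12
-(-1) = 1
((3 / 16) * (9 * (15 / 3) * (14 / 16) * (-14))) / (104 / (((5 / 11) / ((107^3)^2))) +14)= -0.00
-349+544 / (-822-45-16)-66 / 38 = -5894648 / 16777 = -351.35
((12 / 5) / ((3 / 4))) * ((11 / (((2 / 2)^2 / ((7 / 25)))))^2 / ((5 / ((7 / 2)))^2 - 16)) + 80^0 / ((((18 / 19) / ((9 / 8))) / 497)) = 5027509781 / 8550000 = 588.01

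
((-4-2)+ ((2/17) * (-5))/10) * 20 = -2060/17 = -121.18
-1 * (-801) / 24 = 267 / 8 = 33.38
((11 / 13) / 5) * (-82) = -902 / 65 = -13.88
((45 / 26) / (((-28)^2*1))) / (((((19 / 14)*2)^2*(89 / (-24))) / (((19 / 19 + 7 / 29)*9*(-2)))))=21870 / 12112633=0.00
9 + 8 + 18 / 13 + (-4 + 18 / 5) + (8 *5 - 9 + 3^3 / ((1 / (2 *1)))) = 6694 / 65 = 102.98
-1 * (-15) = 15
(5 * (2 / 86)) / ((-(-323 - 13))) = 5 / 14448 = 0.00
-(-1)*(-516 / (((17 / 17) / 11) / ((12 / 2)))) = -34056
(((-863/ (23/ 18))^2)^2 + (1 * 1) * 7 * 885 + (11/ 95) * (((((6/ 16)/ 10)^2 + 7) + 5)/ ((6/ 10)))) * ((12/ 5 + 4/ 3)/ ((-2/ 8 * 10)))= -49563826855536077769671/ 159509370000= -310726741980.96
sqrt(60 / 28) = sqrt(105) / 7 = 1.46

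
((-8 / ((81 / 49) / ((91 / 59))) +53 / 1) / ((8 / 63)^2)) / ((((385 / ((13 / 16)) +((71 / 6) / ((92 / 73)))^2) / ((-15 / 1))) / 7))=-69297208528275 / 131345917823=-527.59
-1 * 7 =-7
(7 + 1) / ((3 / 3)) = 8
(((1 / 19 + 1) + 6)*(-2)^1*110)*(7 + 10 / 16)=-224785 / 19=-11830.79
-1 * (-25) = 25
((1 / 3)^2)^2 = 1 / 81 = 0.01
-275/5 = -55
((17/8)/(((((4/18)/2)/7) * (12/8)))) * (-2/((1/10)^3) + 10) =-355215/2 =-177607.50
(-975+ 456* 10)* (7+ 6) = 46605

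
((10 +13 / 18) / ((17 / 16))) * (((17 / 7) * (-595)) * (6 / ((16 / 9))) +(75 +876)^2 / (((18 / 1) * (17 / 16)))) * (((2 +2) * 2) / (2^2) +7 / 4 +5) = 3745013.16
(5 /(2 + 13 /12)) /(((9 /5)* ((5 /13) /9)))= 780 /37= 21.08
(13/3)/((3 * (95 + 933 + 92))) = 13/10080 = 0.00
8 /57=0.14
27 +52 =79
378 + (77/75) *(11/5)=142597/375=380.26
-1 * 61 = -61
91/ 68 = 1.34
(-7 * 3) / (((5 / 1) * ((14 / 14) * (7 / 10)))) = -6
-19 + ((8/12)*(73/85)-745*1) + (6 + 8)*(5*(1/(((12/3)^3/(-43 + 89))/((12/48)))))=-12253861/16320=-750.85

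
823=823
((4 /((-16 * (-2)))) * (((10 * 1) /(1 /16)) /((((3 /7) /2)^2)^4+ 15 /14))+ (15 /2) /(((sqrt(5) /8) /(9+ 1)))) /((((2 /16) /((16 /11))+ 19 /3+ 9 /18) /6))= 22668119900160 /1400424211499+ 276480 * sqrt(5) /2657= 248.87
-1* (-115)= 115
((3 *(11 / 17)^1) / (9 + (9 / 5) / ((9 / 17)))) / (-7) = -165 / 7378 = -0.02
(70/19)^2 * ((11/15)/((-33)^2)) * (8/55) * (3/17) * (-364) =-570752/6683193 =-0.09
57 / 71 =0.80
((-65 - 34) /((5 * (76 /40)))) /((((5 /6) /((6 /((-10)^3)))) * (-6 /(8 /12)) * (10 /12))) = -594 /59375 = -0.01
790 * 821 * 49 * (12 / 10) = 38137092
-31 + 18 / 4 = -53 / 2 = -26.50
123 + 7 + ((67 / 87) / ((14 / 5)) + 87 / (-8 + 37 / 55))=58117895 / 490854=118.40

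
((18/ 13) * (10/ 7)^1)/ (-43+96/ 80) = -900/ 19019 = -0.05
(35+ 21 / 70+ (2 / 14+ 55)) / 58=6331 / 4060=1.56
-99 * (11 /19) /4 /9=-121 /76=-1.59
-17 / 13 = -1.31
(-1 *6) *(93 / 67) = -8.33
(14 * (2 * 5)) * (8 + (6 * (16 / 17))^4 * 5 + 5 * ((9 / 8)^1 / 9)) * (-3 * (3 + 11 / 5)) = -929059728597 / 83521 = -11123666.25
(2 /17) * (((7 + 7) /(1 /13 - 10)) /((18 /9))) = -182 /2193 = -0.08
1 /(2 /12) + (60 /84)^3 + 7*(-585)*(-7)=9834278 /343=28671.36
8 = 8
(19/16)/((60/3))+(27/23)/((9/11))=10997/7360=1.49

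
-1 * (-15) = 15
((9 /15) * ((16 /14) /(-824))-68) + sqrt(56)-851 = -3312998 /3605 + 2 * sqrt(14) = -911.52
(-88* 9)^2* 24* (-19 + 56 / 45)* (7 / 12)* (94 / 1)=-73284228864 / 5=-14656845772.80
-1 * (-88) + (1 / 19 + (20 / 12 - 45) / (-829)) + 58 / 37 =156779851 / 1748361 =89.67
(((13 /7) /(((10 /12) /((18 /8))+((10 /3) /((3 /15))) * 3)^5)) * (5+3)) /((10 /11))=2051893701 /40710139904000000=0.00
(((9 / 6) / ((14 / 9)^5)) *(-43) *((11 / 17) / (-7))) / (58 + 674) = 0.00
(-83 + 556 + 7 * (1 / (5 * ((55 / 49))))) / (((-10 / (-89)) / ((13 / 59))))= 75446813 / 81125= 930.01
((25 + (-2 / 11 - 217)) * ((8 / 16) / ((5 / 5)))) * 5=-5285 / 11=-480.45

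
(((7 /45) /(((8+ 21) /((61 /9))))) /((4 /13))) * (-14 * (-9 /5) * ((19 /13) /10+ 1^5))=445361 /130500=3.41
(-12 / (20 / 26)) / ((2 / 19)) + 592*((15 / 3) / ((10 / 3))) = 3699 / 5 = 739.80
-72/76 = -18/19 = -0.95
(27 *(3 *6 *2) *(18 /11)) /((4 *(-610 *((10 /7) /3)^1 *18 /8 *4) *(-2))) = 5103 /67100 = 0.08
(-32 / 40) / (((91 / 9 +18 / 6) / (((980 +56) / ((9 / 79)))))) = -163688 / 295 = -554.87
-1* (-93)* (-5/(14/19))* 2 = -8835/7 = -1262.14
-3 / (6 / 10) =-5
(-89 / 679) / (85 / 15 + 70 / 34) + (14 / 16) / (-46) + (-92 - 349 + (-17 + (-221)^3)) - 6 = -531348318322317 / 49224784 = -10794325.04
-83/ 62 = -1.34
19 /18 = 1.06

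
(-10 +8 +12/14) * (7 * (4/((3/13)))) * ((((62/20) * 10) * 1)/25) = -171.95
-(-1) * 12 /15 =4 /5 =0.80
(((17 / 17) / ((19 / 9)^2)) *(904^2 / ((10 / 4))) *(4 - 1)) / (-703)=-313.00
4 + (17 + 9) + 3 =33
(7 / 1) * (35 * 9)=2205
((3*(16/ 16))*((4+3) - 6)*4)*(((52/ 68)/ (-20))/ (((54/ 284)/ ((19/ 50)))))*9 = -17537/ 2125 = -8.25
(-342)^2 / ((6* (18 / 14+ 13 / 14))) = 8803.74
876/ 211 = 4.15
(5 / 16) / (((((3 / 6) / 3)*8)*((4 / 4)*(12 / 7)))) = 35 / 256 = 0.14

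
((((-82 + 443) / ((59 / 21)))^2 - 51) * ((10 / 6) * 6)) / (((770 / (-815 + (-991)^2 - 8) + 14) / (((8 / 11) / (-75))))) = -29984120154528 / 263028192581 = -114.00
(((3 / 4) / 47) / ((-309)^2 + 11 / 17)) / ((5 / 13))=663 / 1525796720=0.00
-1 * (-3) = 3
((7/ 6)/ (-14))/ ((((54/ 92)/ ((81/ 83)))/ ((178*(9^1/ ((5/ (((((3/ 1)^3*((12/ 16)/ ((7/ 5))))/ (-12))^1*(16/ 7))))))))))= 497421/ 4067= 122.31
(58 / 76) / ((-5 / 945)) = -144.24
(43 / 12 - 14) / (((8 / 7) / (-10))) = 4375 / 48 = 91.15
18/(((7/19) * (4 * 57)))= 3/14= 0.21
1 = 1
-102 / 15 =-34 / 5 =-6.80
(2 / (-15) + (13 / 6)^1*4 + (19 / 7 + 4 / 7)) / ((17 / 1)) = 73 / 105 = 0.70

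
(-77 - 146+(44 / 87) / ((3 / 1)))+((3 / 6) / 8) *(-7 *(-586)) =70039 / 2088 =33.54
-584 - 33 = -617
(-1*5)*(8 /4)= -10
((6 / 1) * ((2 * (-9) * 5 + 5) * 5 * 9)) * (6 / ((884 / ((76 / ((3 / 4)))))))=-205200 / 13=-15784.62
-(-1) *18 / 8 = 9 / 4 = 2.25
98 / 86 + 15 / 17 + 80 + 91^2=6113369 / 731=8363.02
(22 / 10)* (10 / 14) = 11 / 7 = 1.57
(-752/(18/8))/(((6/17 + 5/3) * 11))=-51136/3399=-15.04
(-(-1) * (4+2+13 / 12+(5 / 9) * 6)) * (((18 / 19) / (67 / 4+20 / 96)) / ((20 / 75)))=16875 / 7733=2.18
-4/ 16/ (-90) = 0.00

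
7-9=-2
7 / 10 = 0.70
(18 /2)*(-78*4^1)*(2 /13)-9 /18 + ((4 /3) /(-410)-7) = -540589 /1230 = -439.50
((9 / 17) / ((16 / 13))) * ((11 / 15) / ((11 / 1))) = 39 / 1360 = 0.03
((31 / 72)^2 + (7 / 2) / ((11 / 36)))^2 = 440570700025 / 3251736576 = 135.49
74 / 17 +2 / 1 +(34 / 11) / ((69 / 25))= 96422 / 12903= 7.47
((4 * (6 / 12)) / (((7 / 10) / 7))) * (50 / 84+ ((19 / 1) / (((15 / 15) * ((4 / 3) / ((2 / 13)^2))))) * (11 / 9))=71510 / 3549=20.15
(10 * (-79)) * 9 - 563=-7673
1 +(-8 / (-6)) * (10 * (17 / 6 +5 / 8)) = 424 / 9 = 47.11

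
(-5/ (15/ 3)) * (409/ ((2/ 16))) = -3272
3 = 3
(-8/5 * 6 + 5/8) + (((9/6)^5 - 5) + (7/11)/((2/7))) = -7311/1760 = -4.15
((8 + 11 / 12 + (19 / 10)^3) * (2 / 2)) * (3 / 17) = 47327 / 17000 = 2.78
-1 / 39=-0.03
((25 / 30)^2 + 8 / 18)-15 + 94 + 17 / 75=72329 / 900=80.37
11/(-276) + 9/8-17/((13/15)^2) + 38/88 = -21668741/1026168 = -21.12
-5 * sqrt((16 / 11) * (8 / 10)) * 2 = -10.79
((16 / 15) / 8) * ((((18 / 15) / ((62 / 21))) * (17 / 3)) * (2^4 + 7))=5474 / 775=7.06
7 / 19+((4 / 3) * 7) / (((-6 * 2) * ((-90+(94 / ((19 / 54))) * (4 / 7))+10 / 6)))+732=1071451226 / 1463019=732.36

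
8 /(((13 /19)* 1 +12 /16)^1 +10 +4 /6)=1824 /2759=0.66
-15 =-15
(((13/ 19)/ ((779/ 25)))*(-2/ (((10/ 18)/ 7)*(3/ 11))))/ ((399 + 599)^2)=-15015/ 7370927602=-0.00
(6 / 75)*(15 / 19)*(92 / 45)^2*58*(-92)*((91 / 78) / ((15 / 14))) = -4426062592 / 2885625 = -1533.83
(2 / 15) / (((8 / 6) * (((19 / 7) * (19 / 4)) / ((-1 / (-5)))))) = 14 / 9025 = 0.00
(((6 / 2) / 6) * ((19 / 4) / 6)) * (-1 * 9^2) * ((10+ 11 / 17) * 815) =-75675195 / 272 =-278217.63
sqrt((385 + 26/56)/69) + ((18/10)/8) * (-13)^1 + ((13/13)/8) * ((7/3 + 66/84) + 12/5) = -751/336 + sqrt(5213019)/966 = 0.13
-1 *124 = -124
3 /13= 0.23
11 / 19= 0.58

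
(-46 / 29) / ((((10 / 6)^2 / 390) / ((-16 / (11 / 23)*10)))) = 23766912 / 319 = 74504.43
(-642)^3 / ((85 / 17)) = -264609288 / 5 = -52921857.60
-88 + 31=-57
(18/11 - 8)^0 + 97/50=147/50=2.94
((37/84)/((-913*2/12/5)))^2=34225/163379524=0.00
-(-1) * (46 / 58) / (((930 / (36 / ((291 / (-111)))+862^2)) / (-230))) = -145740.83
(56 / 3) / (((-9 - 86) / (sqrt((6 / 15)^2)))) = -112 / 1425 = -0.08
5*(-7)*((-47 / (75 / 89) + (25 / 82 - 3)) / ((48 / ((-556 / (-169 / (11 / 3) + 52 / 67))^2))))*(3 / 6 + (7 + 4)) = 86793888947504387 / 1175907702060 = 73810.12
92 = 92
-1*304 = -304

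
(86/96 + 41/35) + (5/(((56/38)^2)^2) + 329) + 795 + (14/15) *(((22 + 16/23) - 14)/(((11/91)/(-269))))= -16933.79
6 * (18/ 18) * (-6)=-36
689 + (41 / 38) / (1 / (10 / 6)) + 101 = 90265 / 114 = 791.80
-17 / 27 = -0.63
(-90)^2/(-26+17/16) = -43200/133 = -324.81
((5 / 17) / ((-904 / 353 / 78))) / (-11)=68835 / 84524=0.81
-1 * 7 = -7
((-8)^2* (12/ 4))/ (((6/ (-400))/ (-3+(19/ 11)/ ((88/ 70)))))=2518400/ 121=20813.22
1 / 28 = 0.04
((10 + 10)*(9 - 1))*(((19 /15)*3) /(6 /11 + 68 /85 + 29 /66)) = 10560 /31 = 340.65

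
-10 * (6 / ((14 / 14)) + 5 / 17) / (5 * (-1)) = 214 / 17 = 12.59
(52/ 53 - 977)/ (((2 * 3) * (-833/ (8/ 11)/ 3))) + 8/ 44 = 0.61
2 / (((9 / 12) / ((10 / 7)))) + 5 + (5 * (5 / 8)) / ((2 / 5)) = 5585 / 336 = 16.62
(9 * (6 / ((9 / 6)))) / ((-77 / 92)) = -3312 / 77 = -43.01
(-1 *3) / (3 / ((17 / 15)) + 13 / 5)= -255 / 446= -0.57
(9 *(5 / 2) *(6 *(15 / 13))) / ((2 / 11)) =22275 / 26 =856.73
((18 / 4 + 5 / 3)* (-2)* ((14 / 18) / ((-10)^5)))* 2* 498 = 21497 / 225000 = 0.10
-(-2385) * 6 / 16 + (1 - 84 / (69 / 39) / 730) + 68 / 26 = 783960661 / 873080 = 897.93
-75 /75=-1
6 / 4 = 3 / 2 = 1.50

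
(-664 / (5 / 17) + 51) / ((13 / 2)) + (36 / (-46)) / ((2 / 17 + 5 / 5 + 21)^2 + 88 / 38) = -9131509693 / 26898638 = -339.48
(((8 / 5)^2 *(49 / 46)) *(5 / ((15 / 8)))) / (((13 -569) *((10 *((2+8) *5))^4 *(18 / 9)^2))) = -49 / 936621093750000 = -0.00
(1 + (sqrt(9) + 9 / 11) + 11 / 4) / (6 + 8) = 333 / 616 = 0.54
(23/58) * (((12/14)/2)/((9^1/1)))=23/1218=0.02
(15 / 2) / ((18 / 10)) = 25 / 6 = 4.17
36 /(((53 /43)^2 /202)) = 13445928 /2809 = 4786.73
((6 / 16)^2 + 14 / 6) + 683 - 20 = 127771 / 192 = 665.47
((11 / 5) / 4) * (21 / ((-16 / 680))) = -3927 / 8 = -490.88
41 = 41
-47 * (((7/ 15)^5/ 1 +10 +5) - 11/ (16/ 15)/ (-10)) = -754.51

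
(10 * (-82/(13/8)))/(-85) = 1312/221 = 5.94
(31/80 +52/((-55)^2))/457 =19587/22118800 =0.00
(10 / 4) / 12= 5 / 24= 0.21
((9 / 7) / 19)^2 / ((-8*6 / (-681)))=18387 / 283024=0.06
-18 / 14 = -9 / 7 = -1.29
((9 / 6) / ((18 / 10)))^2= 25 / 36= 0.69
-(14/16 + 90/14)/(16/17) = -6953/896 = -7.76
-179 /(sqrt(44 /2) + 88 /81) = 57996 /6209 - 1174419 * sqrt(22) /136598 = -30.99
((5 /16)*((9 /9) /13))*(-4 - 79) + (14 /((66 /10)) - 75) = -513935 /6864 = -74.87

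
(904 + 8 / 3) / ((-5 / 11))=-5984 / 3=-1994.67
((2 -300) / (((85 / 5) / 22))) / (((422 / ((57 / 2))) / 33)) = -3082959 / 3587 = -859.48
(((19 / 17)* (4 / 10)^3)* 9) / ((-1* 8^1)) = -171 / 2125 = -0.08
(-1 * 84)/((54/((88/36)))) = -308/81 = -3.80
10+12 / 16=43 / 4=10.75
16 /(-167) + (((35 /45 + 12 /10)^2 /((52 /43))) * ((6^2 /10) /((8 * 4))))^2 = 5356201402703 /146308032000000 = 0.04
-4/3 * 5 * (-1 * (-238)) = -4760/3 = -1586.67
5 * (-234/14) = -585/7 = -83.57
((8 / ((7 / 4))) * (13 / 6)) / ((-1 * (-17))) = 208 / 357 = 0.58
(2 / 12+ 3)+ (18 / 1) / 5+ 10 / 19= 7.29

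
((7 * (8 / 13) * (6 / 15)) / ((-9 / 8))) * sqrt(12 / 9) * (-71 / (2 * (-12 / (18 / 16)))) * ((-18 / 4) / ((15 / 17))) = 16898 * sqrt(3) / 975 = 30.02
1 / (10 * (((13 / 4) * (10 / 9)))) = 9 / 325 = 0.03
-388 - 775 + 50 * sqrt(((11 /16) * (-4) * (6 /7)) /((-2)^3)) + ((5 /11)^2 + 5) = -1130.65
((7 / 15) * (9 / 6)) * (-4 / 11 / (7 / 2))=-4 / 55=-0.07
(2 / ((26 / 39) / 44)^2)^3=661231600128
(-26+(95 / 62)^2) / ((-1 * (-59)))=-1541 / 3844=-0.40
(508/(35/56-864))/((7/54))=-219456/48349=-4.54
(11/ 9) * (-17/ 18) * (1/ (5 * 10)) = -187/ 8100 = -0.02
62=62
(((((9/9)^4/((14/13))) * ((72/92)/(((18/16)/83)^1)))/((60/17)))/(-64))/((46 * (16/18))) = -55029/9479680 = -0.01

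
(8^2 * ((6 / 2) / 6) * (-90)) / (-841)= 2880 / 841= 3.42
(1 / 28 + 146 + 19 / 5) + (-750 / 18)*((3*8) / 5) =-7023 / 140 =-50.16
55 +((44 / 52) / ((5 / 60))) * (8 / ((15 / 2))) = 4279 / 65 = 65.83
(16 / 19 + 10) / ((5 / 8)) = 17.35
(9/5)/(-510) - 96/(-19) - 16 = -10.95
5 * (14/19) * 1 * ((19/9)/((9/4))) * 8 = 2240/81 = 27.65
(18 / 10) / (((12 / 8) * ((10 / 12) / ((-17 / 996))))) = -51 / 2075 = -0.02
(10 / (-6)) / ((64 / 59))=-295 / 192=-1.54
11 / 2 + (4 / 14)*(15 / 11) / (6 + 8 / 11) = 2879 / 518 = 5.56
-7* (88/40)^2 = -847/25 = -33.88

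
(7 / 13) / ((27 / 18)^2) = 28 / 117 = 0.24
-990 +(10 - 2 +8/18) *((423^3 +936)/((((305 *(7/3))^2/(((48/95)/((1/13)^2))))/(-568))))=-1394985734690742/22791125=-61207410.11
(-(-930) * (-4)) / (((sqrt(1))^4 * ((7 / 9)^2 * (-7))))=301320 / 343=878.48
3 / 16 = 0.19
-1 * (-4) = 4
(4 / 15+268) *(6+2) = 32192 / 15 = 2146.13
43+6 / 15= 43.40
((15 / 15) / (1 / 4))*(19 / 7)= 10.86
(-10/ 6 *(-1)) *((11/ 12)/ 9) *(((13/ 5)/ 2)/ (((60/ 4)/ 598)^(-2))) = 275/ 1980576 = 0.00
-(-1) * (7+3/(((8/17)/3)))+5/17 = 3593/136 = 26.42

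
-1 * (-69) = 69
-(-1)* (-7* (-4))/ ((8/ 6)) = 21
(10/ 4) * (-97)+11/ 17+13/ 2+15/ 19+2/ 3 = -226646/ 969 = -233.90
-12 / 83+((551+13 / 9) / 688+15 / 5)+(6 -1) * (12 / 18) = 898325 / 128484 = 6.99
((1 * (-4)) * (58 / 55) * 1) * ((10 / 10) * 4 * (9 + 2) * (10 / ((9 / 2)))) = -3712 / 9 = -412.44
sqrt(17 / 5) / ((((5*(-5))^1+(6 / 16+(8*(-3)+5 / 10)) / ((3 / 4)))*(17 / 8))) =-48*sqrt(85) / 28475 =-0.02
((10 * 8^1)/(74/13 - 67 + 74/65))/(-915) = 1040/715713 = 0.00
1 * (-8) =-8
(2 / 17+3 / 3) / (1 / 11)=209 / 17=12.29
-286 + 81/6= -545/2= -272.50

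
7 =7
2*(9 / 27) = 2 / 3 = 0.67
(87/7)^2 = 7569/49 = 154.47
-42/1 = -42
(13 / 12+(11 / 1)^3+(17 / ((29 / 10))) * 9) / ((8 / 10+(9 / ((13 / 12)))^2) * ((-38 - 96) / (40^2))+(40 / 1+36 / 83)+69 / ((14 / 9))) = 17.54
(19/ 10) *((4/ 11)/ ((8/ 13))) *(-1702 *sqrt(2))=-210197 *sqrt(2)/ 110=-2702.39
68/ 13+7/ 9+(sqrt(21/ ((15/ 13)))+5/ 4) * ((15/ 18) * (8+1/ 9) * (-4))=-146 * sqrt(455)/ 27 - 19507/ 702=-143.13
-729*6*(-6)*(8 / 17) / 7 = 209952 / 119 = 1764.30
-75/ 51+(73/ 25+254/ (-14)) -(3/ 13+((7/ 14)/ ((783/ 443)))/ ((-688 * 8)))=-5641670402591/ 333350035200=-16.92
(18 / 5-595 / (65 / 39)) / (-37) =1767 / 185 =9.55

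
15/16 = 0.94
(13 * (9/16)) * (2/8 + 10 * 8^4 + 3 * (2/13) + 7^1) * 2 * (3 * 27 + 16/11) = 49402870.24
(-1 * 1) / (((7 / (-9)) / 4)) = 36 / 7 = 5.14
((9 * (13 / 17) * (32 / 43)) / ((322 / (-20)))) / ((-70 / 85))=18720 / 48461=0.39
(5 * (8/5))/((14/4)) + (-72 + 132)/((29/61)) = 26084/203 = 128.49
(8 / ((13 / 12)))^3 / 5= 884736 / 10985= 80.54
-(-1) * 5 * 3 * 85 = 1275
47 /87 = 0.54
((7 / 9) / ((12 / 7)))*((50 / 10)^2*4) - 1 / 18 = 2447 / 54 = 45.31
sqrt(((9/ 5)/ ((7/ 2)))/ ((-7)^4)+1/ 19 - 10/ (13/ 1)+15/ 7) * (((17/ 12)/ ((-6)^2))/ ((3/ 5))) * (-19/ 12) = -17 * sqrt(7110218570)/ 11557728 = -0.12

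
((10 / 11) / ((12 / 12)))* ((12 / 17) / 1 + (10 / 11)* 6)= 11520 / 2057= 5.60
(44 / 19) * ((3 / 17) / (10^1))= 66 / 1615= 0.04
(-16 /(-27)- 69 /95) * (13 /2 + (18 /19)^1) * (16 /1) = -776552 /48735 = -15.93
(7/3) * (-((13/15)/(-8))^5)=2599051/74649600000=0.00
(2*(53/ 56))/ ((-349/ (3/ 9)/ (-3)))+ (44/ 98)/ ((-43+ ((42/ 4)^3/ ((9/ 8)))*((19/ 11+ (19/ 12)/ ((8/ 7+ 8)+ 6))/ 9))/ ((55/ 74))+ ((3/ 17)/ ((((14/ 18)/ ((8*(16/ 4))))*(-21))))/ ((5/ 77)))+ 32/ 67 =9537522505007725/ 19661371914707404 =0.49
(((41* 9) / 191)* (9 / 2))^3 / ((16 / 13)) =476156787093 / 891887488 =533.88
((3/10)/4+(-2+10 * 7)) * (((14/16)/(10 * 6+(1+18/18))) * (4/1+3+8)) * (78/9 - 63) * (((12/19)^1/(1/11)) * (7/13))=-717703833/245024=-2929.12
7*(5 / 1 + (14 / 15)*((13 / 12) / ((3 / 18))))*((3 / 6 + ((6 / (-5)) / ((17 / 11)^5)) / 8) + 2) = 192.35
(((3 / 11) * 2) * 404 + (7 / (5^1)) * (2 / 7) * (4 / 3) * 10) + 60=285.70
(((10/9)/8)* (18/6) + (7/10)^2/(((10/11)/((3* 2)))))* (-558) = -2037.07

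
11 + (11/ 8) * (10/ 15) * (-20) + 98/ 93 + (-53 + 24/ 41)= -223801/ 3813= -58.69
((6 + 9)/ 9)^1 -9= -22/ 3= -7.33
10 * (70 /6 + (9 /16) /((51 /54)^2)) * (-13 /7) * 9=-8316165 /4046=-2055.40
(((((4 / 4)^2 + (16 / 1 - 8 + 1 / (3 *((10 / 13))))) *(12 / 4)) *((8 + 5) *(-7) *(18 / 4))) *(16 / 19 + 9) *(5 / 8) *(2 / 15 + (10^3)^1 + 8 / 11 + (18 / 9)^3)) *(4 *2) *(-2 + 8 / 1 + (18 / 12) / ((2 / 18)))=-4263317958627 / 380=-11219257785.86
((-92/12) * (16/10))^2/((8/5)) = 4232/45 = 94.04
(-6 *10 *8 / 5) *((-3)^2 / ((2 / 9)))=-3888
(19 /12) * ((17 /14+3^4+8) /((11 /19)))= 151981 /616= 246.72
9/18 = 1/2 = 0.50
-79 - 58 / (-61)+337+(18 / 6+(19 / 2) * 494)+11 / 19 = 5743459 / 1159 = 4955.53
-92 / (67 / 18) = -1656 / 67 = -24.72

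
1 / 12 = 0.08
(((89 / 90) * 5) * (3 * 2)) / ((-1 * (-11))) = 89 / 33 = 2.70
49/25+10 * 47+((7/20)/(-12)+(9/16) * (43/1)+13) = 305471/600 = 509.12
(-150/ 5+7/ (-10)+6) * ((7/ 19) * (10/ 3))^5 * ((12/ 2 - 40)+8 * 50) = -266559020000/ 10556001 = -25251.89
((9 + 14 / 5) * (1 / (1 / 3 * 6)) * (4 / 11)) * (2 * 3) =708 / 55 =12.87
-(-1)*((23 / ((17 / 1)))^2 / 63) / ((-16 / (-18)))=529 / 16184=0.03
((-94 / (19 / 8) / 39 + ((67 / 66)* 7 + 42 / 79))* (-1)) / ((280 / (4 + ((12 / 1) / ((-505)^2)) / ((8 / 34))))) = -158203255001 / 1672037749200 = -0.09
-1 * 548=-548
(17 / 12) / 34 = 0.04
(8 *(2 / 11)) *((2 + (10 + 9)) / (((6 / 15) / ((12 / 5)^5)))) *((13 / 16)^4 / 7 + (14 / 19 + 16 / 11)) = 31504123557 / 2299000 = 13703.40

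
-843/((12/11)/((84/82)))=-64911/82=-791.60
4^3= 64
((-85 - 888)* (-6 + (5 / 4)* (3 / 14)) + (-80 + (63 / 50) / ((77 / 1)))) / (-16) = -12094261 / 35200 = -343.59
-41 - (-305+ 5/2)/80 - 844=-28199/32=-881.22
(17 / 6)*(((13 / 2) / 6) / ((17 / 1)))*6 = 13 / 12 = 1.08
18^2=324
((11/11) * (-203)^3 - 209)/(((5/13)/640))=-13920418304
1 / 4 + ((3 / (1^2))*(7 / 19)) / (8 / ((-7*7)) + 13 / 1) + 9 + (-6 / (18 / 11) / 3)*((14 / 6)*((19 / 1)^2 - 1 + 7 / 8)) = -2632594987 / 2581416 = -1019.83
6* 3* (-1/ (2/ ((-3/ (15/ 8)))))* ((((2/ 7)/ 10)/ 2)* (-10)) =-72/ 35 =-2.06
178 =178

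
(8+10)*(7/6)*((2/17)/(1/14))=588/17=34.59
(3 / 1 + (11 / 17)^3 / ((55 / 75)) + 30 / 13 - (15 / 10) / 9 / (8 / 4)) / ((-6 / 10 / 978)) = -3494096525 / 383214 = -9117.87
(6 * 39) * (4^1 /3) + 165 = 477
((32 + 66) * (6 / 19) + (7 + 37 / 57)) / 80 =55 / 114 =0.48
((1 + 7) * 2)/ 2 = 8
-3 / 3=-1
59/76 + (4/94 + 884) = 3160573/3572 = 884.82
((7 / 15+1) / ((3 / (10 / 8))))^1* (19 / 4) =209 / 72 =2.90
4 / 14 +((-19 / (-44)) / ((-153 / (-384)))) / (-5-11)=856 / 3927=0.22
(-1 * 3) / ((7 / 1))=-3 / 7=-0.43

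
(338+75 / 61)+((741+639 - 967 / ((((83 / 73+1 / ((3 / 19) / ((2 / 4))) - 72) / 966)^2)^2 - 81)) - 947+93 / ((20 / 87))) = 752936625771784823762652257253 / 633402340163388049592957900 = 1188.72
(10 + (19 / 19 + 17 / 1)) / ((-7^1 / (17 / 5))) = -68 / 5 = -13.60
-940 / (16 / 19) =-4465 / 4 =-1116.25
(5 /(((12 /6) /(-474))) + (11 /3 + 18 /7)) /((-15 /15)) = 24754 /21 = 1178.76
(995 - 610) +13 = 398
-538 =-538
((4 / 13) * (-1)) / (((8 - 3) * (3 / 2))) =-8 / 195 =-0.04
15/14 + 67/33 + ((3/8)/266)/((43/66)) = 669473/215688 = 3.10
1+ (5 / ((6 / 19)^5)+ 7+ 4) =12473807 / 7776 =1604.14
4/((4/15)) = 15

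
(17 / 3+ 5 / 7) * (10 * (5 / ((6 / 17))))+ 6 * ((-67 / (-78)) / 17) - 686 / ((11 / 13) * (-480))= 11100044699 / 12252240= 905.96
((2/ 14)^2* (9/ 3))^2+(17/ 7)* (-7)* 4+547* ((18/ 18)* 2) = 2463435/ 2401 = 1026.00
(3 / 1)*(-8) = -24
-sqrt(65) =-8.06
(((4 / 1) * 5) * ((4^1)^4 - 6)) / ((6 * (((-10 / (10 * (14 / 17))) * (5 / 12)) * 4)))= -7000 / 17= -411.76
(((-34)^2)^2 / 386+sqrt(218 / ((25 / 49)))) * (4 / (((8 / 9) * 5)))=63 * sqrt(218) / 50+3006756 / 965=3134.41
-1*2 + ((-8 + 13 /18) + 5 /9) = -157 /18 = -8.72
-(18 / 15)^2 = -36 / 25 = -1.44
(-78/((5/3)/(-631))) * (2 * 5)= 295308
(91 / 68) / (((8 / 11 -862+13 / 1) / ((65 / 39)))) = -0.00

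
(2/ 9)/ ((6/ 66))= 22/ 9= 2.44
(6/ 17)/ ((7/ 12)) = 72/ 119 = 0.61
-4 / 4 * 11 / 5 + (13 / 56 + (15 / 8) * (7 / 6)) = 0.22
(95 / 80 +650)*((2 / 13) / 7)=14.31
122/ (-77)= -122/ 77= -1.58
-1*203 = -203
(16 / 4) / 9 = 4 / 9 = 0.44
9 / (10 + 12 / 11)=99 / 122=0.81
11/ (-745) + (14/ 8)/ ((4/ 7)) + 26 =346249/ 11920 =29.05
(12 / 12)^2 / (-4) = -1 / 4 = -0.25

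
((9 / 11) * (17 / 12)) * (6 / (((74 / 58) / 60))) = 133110 / 407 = 327.05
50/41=1.22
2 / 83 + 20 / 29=1718 / 2407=0.71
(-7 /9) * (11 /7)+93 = 826 /9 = 91.78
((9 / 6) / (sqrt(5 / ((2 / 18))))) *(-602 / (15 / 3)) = -301 *sqrt(5) / 25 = -26.92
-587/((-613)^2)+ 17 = 6387486/375769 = 17.00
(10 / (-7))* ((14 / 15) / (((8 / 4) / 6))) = -4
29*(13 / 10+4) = 1537 / 10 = 153.70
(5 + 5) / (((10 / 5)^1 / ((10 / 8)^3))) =625 / 64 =9.77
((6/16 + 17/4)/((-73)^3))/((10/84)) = -777/7780340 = -0.00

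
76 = 76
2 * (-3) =-6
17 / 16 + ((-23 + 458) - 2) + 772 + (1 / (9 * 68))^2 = 225861737 / 187272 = 1206.06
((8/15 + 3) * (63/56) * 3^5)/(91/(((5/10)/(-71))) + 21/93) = -399249/5341000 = -0.07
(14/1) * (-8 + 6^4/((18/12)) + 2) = 12012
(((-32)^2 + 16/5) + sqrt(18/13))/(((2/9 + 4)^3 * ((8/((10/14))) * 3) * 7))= 3645 * sqrt(26)/279627712 + 78003/1344364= 0.06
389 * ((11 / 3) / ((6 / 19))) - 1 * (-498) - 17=89959 / 18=4997.72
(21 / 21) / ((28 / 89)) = 89 / 28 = 3.18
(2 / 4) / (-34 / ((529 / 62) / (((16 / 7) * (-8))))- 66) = 3703 / 50852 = 0.07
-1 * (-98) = 98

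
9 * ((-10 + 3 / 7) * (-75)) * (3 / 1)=135675 / 7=19382.14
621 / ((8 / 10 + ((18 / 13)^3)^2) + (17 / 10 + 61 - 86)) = -666099642 / 16575773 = -40.19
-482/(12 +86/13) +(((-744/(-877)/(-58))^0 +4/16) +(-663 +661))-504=-256831/484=-530.64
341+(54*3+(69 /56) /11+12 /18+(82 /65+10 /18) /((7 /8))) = 182290037 /360360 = 505.86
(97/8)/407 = 97/3256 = 0.03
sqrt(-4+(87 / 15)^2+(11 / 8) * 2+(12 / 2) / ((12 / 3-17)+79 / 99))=4 * sqrt(1136426) / 755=5.65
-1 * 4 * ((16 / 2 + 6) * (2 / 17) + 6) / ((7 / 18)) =-9360 / 119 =-78.66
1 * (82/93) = 82/93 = 0.88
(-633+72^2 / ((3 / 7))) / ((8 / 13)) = 149019 / 8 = 18627.38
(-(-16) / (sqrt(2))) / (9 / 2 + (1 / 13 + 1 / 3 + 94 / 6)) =208 * sqrt(2) / 535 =0.55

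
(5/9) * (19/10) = 19/18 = 1.06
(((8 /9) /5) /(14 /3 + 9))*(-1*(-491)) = 3928 /615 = 6.39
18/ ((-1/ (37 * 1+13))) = -900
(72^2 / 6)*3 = 2592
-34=-34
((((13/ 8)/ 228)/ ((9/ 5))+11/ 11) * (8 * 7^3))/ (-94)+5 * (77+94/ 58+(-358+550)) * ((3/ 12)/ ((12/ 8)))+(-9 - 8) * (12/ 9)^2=928495397/ 5593752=165.99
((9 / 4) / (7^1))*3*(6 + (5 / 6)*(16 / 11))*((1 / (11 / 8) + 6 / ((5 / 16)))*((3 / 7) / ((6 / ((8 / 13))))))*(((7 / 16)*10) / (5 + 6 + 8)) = 41922 / 29887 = 1.40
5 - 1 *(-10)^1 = 15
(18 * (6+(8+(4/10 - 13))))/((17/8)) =1008/85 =11.86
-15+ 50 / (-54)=-430 / 27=-15.93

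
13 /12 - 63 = -743 /12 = -61.92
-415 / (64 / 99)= -41085 / 64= -641.95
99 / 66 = 3 / 2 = 1.50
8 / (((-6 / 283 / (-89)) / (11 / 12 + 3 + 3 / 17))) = 21031145 / 153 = 137458.46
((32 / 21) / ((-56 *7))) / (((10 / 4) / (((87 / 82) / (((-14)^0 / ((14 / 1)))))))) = -232 / 10045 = -0.02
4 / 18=2 / 9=0.22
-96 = -96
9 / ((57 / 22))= 66 / 19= 3.47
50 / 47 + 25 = 26.06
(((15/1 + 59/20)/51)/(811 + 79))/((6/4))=359/1361700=0.00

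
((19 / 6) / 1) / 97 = 19 / 582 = 0.03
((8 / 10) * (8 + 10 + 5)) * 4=368 / 5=73.60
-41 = -41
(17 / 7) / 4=17 / 28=0.61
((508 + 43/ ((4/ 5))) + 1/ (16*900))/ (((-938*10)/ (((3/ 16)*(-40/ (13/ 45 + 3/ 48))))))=1.28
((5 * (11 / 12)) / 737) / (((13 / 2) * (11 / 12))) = 10 / 9581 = 0.00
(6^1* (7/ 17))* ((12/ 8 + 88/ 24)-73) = -2849/ 17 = -167.59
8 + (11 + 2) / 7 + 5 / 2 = 173 / 14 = 12.36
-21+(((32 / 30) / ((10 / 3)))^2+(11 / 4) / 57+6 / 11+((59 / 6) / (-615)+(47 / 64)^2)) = -3905275627951 / 197429760000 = -19.78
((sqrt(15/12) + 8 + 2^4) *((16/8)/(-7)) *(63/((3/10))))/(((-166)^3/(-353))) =-63540/571787-5295 *sqrt(5)/2287148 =-0.12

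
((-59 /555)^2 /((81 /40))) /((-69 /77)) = -2144296 /344310345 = -0.01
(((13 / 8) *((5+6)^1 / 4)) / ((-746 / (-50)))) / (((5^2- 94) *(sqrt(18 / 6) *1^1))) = -3575 *sqrt(3) / 2470752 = -0.00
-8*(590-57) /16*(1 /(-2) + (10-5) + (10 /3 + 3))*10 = -173225 /6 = -28870.83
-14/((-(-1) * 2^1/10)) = -70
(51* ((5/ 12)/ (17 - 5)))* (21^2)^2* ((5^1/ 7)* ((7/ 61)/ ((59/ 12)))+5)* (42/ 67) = 2089255900725/ 1929064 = 1083041.26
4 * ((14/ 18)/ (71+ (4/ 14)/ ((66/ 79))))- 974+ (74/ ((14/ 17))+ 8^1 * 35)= -52266667/ 86520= -604.10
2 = 2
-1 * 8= -8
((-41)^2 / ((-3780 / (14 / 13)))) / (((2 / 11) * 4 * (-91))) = 18491 / 2555280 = 0.01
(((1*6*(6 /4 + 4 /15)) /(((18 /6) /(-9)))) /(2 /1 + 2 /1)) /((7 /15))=-477 /28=-17.04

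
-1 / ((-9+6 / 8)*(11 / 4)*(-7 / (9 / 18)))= -8 / 2541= -0.00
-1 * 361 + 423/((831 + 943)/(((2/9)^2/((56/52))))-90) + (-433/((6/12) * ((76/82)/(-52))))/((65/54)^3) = 615320530687068/22377057625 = 27497.83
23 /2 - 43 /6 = 13 /3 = 4.33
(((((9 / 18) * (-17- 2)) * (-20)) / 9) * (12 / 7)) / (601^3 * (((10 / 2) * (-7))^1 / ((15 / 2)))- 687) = -152 / 4254806185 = -0.00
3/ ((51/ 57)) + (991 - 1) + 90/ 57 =321363/ 323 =994.93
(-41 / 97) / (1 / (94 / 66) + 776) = -0.00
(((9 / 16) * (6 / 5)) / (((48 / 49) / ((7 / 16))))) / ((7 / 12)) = 1323 / 2560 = 0.52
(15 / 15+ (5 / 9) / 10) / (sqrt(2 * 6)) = 19 * sqrt(3) / 108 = 0.30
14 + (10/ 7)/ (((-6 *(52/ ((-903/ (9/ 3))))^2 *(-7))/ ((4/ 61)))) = 1741157/ 123708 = 14.07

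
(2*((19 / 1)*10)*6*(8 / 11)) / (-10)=-1824 / 11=-165.82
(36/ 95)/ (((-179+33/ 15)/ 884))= -1.89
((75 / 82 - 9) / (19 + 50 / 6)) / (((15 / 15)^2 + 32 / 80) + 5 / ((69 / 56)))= -686205 / 12661292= -0.05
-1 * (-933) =933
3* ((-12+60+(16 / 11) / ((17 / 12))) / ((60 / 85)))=2292 / 11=208.36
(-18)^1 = -18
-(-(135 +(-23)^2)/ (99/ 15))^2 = -11022400/ 1089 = -10121.58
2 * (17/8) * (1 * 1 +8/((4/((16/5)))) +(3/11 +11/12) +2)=118813/2640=45.00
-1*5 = -5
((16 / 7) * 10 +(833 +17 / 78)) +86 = 514373 / 546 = 942.08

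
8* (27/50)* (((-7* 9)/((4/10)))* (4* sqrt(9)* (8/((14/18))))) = -419904/5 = -83980.80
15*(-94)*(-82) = 115620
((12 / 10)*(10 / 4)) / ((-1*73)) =-3 / 73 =-0.04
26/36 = 13/18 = 0.72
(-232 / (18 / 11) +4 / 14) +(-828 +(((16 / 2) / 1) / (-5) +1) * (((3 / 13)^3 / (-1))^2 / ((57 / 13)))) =-2154394262057 / 2222188605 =-969.49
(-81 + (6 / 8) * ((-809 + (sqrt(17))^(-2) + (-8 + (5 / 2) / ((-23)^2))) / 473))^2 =7842636303985791441 / 1158007686958144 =6772.53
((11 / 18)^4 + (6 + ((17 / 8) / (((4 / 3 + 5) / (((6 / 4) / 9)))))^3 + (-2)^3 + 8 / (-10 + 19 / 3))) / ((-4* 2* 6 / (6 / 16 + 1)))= 8195933130757 / 70781866868736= 0.12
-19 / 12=-1.58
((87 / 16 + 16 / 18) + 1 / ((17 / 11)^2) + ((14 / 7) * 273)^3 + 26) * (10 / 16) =33869466408475 / 332928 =101732105.47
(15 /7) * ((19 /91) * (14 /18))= 95 /273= 0.35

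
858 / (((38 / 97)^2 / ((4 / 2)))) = 4036461 / 361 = 11181.33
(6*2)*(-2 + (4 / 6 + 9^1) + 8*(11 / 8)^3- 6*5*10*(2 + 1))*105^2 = -115304273.44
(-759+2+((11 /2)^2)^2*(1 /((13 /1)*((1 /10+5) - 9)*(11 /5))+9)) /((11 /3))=60599549 /29744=2037.37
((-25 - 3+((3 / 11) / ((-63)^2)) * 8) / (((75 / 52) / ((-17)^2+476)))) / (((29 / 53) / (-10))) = 38182131104 / 140679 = 271413.15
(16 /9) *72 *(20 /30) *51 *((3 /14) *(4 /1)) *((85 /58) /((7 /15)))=16646400 /1421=11714.57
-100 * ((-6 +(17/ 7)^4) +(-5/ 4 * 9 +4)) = -5170775/ 2401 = -2153.59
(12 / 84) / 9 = 1 / 63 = 0.02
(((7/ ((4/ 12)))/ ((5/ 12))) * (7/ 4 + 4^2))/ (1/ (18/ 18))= 4473/ 5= 894.60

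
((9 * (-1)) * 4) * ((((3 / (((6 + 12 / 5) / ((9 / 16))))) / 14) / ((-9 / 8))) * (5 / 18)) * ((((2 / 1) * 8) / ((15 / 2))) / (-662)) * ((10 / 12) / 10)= -5 / 145971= -0.00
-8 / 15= -0.53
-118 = -118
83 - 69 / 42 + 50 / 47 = 54233 / 658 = 82.42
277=277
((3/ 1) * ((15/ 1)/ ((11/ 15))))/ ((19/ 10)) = 6750/ 209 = 32.30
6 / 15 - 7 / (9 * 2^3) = 109 / 360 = 0.30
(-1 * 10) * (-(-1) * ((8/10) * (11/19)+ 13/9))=-3262/171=-19.08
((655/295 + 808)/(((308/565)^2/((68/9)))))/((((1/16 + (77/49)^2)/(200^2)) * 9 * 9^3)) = 8301392495200000/167355671967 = 49603.29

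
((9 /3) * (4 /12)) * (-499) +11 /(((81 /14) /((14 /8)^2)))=-319579 /648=-493.18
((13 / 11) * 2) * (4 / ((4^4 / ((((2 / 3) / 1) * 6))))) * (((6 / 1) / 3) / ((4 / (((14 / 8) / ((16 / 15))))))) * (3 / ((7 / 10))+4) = 5655 / 5632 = 1.00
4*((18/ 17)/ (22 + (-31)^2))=72/ 16711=0.00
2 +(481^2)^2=53527912323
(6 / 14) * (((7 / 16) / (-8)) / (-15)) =1 / 640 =0.00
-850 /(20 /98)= -4165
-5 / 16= -0.31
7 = 7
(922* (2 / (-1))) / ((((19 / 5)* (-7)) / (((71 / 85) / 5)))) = 130924 / 11305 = 11.58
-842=-842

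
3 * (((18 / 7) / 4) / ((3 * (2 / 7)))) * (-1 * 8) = -18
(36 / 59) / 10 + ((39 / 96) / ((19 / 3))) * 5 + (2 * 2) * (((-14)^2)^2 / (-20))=-1377990283 / 179360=-7682.82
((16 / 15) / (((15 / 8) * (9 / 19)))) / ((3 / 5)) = 2432 / 1215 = 2.00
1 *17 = 17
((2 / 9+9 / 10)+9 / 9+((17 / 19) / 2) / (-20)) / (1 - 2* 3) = -14363 / 34200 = -0.42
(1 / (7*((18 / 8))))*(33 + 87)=7.62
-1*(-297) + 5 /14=4163 /14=297.36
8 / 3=2.67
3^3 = 27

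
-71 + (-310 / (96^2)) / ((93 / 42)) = -163619 / 2304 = -71.02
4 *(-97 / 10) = -194 / 5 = -38.80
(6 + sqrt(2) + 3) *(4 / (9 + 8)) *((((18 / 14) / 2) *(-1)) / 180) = -9 / 1190 - sqrt(2) / 1190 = -0.01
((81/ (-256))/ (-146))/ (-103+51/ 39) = -1053/ 49411072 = -0.00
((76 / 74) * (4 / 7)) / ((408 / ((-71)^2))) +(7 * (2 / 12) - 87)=-2075987 / 26418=-78.58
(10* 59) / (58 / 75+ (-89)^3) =-44250 / 52872617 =-0.00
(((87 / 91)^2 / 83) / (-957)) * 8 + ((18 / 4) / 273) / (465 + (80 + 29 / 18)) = -4604703 / 74388280967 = -0.00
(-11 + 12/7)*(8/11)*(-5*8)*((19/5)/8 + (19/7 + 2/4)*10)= 4749160/539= 8811.06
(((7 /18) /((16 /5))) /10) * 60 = 35 /48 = 0.73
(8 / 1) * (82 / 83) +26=2814 / 83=33.90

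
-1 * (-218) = 218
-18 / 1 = -18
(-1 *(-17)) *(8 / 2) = 68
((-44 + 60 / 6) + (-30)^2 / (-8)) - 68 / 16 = -603 / 4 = -150.75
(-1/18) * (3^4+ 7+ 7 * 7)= -137/18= -7.61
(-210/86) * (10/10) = -105/43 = -2.44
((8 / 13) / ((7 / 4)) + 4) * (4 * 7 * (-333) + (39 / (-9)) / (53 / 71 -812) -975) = -234911870160 / 5241509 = -44817.60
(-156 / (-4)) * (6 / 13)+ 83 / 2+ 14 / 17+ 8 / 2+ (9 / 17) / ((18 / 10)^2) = 19733 / 306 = 64.49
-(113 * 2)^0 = -1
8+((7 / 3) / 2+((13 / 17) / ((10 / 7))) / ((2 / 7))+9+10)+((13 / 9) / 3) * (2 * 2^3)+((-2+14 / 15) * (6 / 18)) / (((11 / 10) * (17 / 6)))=3799859 / 100980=37.63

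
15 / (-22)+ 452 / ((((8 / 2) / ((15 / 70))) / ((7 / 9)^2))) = 4148 / 297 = 13.97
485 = 485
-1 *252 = -252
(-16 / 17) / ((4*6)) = -2 / 51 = -0.04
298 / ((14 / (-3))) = -447 / 7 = -63.86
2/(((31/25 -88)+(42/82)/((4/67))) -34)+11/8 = 4993751/3679528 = 1.36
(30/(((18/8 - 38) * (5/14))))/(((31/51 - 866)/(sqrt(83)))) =0.02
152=152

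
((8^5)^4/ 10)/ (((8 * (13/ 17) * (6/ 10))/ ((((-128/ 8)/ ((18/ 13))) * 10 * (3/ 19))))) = -97998327891581992960/ 171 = -573089636792877151.81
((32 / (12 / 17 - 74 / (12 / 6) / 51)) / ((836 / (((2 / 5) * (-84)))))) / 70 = 4896 / 5225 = 0.94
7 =7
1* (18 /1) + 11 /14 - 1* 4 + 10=347 /14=24.79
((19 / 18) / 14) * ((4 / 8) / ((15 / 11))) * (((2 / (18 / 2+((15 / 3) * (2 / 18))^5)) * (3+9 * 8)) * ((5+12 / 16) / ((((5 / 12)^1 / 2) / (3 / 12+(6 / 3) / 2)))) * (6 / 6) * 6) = 61706205 / 650776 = 94.82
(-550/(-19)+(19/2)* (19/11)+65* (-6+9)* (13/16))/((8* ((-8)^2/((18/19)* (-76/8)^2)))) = 6133383/180224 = 34.03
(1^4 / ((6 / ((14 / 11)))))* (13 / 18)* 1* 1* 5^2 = 2275 / 594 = 3.83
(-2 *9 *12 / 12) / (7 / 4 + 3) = -72 / 19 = -3.79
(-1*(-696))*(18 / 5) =12528 / 5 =2505.60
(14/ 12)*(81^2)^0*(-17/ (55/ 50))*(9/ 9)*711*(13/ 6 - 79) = 21669305/ 22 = 984968.41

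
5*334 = 1670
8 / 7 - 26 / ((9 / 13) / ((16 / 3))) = -37640 / 189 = -199.15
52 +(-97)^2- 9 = 9452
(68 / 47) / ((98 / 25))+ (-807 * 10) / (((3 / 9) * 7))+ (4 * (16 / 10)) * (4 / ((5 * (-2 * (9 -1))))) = -3458.52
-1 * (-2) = 2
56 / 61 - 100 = -6044 / 61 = -99.08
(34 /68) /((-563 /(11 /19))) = -11 /21394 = -0.00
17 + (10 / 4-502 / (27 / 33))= -10693 / 18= -594.06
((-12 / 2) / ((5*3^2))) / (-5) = 2 / 75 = 0.03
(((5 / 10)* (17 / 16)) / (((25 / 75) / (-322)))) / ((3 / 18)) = -24633 / 8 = -3079.12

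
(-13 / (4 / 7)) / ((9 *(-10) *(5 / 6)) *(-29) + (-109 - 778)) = -13 / 736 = -0.02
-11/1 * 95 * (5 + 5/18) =-99275/18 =-5515.28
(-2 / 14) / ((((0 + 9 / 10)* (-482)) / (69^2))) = 2645 / 1687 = 1.57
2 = 2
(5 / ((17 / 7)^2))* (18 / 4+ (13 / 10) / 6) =13867 / 3468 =4.00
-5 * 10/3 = -50/3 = -16.67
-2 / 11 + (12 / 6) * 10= 218 / 11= 19.82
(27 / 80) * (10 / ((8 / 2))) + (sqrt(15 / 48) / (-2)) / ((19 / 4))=0.78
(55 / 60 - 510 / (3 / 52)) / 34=-106069 / 408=-259.97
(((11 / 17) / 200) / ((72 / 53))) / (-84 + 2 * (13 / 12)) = -583 / 20032800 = -0.00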